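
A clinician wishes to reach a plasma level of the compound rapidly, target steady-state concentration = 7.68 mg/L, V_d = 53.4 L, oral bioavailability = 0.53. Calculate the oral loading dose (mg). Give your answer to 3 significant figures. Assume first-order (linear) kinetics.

LD = Css × Vd / F = 7.68 × 53.4 / 0.53 = 773.8 mg

774 mg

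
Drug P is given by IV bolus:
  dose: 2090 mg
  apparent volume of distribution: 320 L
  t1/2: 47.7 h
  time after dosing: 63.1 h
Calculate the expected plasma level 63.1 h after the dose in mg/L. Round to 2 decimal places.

2.61 mg/L

C₀ = Dose / Vd = 2090 / 320 = 6.531 mg/L
k = ln2 / t½ = 0.693147 / 47.7 = 0.01453 h⁻¹
C = C₀ · e^(−k·t) = 6.531 × e^(−0.01453 × 63.1)
  = 6.531 × 0.3998 = 2.611 mg/L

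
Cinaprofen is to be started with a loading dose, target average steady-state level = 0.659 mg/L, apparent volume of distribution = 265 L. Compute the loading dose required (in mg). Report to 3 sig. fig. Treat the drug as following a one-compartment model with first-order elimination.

175 mg

LD = Css × Vd = 0.659 × 265 = 174.6 mg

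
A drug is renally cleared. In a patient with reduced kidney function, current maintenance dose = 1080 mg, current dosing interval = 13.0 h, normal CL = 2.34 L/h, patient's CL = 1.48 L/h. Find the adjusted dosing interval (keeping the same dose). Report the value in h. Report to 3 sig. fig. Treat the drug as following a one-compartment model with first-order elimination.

20.6 h

To keep the same average steady-state level, dosing rate must scale with clearance.
CL ratio = 1.48 / 2.34 = 0.6325
New interval (same dose) = 13.0 / 0.6325 = 20.55 h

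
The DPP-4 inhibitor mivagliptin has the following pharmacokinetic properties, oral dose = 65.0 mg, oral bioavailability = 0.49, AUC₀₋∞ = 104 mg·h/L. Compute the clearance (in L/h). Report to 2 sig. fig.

CL = F·Dose / AUC = 0.49 × 65.0 / 104 = 0.3063 L/h

0.31 L/h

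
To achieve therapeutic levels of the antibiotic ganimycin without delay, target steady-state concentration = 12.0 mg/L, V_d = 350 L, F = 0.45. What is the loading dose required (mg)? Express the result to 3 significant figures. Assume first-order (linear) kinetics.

9330 mg

LD = Css × Vd / F = 12.0 × 350 / 0.45 = 9333 mg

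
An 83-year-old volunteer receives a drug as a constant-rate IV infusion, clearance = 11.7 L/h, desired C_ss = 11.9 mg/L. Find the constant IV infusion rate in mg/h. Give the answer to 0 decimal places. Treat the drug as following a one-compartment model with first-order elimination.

At steady state, infusion rate R₀ = Css × CL = 11.9 × 11.70 = 139.2 mg/h

139 mg/h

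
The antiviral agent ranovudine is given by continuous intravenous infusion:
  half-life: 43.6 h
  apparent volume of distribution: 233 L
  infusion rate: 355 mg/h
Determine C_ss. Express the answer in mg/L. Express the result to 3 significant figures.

k = ln2 / t½ = 0.693147 / 43.6 = 0.01590 h⁻¹
CL = k × Vd = 0.01590 × 233 = 3.705 L/h
At steady state Css = R₀ / CL = 355 / 3.705 = 95.82 mg/L

95.8 mg/L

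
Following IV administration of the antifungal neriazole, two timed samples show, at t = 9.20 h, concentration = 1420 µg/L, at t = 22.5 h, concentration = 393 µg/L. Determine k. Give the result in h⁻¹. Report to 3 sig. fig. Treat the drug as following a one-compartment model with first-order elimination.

k = ln(C₁/C₂) / (t₂ − t₁) = ln(1420/393) / (22.5 − 9.20)
  = 1.285 / 13.30 = 0.09662 h⁻¹

0.0966 h⁻¹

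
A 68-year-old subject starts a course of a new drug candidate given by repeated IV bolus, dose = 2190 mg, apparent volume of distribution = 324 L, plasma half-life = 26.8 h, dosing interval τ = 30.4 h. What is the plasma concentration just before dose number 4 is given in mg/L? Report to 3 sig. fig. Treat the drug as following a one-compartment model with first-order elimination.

5.12 mg/L

C₀ per dose = Dose / Vd = 2190 / 324 = 6.759 mg/L
k = ln2 / t½ = 0.693147 / 26.8 = 0.02586 h⁻¹
Fraction remaining after one interval: r = e^(−kτ) = e^(−0.02586 × 30.4) = 0.4556
Before dose 4, 3 doses have been given (aged 1τ, 2τ, 3τ).
C_trough = C₀ × (r + r² + … + r^3) = C₀ × r(1−r^3)/(1−r)
        = 6.759 × 0.4556 × (1 − 0.09457) / (1 − 0.4556) = 5.122 mg/L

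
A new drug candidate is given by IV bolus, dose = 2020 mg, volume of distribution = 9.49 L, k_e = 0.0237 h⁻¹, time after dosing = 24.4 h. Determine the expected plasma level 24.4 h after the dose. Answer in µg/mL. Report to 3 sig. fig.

C₀ = Dose / Vd = 2020 / 9.49 = 212.9 mg/L
C = C₀ · e^(−k·t) = 212.9 × e^(−0.02370 × 24.4)
  = 212.9 × 0.5609 = 119.4 mg/L
(119.4 mg/L = 119.4 µg/mL)

119 µg/mL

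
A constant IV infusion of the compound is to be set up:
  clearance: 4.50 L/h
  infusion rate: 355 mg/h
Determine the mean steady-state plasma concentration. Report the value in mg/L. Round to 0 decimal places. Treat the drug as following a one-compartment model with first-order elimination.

At steady state Css = R₀ / CL = 355 / 4.500 = 78.89 mg/L

79 mg/L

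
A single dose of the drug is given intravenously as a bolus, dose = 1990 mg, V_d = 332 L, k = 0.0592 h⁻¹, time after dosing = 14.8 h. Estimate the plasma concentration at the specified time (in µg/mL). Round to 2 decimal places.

C₀ = Dose / Vd = 1990 / 332 = 5.994 mg/L
C = C₀ · e^(−k·t) = 5.994 × e^(−0.05920 × 14.8)
  = 5.994 × 0.4164 = 2.496 mg/L
(2.496 mg/L = 2.496 µg/mL)

2.50 µg/mL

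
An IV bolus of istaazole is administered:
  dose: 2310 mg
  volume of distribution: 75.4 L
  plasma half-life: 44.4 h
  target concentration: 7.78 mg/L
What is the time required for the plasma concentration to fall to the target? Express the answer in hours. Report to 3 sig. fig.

87.8 h

C₀ = Dose / Vd = 2310 / 75.4 = 30.64 mg/L
k = ln2 / t½ = 0.693147 / 44.4 = 0.01561 h⁻¹
t = ln(C₀ / C) / k = ln(30.64 / 7.78) / 0.01561
  = ln(3.938) / 0.01561 = 1.371 / 0.01561 = 87.83 h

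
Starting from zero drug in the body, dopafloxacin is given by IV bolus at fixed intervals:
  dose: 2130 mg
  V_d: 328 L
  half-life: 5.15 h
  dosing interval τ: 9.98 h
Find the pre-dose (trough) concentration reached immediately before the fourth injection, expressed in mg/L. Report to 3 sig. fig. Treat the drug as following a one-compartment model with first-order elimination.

C₀ per dose = Dose / Vd = 2130 / 328 = 6.494 mg/L
k = ln2 / t½ = 0.693147 / 5.15 = 0.1346 h⁻¹
Fraction remaining after one interval: r = e^(−kτ) = e^(−0.1346 × 9.98) = 0.2610
Before dose 4, 3 doses have been given (aged 1τ, 2τ, 3τ).
C_trough = C₀ × (r + r² + … + r^3) = C₀ × r(1−r^3)/(1−r)
        = 6.494 × 0.2610 × (1 − 0.01778) / (1 − 0.2610) = 2.253 mg/L

2.25 mg/L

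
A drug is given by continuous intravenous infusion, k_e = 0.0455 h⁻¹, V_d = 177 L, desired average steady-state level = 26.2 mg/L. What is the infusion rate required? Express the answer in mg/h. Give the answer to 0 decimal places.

CL = k × Vd = 0.04550 × 177 = 8.054 L/h
At steady state, infusion rate R₀ = Css × CL = 26.2 × 8.054 = 211.0 mg/h

211 mg/h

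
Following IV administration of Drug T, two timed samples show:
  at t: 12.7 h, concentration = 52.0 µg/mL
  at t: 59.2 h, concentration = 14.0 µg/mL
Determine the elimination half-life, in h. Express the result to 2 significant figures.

25 h

k = ln(C₁/C₂) / (t₂ − t₁) = ln(52.0/14.0) / (59.2 − 12.7)
  = 1.312 / 46.50 = 0.02822 h⁻¹
t½ = ln2 / k = 0.693147 / 0.02822 = 24.56 h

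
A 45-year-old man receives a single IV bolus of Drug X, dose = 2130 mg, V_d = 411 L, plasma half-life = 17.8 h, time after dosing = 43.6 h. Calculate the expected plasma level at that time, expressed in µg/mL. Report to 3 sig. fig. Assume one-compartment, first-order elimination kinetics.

0.949 µg/mL

C₀ = Dose / Vd = 2130 / 411 = 5.182 mg/L
k = ln2 / t½ = 0.693147 / 17.8 = 0.03894 h⁻¹
C = C₀ · e^(−k·t) = 5.182 × e^(−0.03894 × 43.6)
  = 5.182 × 0.1831 = 0.9488 mg/L
(0.9488 mg/L = 0.9488 µg/mL)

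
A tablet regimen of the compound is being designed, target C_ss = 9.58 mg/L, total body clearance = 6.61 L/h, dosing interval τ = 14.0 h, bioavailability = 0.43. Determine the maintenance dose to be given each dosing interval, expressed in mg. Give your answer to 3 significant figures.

2060 mg

At steady state, F × (Dose/τ) = Css × CL.
Dose = Css × CL × τ / F = 9.58 × 6.610 × 14.0 / 0.43 = 2062 mg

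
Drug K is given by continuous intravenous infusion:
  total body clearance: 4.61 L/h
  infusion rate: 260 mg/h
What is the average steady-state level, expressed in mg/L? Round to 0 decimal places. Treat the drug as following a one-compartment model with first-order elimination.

56 mg/L

At steady state Css = R₀ / CL = 260 / 4.610 = 56.40 mg/L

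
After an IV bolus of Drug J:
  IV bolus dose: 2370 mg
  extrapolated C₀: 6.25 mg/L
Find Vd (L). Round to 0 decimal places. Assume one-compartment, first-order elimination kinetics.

Vd = Dose / C₀ = 2370 / 6.25 = 379.2 L

379 L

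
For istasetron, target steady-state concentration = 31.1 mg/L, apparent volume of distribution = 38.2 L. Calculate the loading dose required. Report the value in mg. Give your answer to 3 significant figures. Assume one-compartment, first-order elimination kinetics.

LD = Css × Vd = 31.1 × 38.2 = 1188 mg

1190 mg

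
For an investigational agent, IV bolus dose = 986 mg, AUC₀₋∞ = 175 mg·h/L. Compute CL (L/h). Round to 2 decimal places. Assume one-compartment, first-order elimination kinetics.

5.63 L/h

CL = Dose / AUC = 986 / 175 = 5.634 L/h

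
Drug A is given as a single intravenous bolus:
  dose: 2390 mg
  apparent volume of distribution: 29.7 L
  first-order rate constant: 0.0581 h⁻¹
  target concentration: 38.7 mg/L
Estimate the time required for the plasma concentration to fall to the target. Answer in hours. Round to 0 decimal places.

C₀ = Dose / Vd = 2390 / 29.7 = 80.47 mg/L
t = ln(C₀ / C) / k = ln(80.47 / 38.7) / 0.05810
  = ln(2.079) / 0.05810 = 0.7319 / 0.05810 = 12.60 h

13 h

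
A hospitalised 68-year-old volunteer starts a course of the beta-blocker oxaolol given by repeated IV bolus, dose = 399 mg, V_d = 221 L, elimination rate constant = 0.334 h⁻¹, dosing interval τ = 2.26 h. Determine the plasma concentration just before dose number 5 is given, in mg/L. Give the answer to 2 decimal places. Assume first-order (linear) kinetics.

1.52 mg/L

C₀ per dose = Dose / Vd = 399 / 221 = 1.805 mg/L
Fraction remaining after one interval: r = e^(−kτ) = e^(−0.3340 × 2.26) = 0.4701
Before dose 5, 4 doses have been given (aged 1τ, 2τ, 3τ, 4τ).
C_trough = C₀ × (r + r² + … + r^4) = C₀ × r(1−r^4)/(1−r)
        = 1.805 × 0.4701 × (1 − 0.04884) / (1 − 0.4701) = 1.523 mg/L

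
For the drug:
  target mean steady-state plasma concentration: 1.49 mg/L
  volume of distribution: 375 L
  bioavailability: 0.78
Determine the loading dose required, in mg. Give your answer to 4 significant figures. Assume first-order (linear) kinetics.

716.3 mg

LD = Css × Vd / F = 1.49 × 375 / 0.78 = 716.3 mg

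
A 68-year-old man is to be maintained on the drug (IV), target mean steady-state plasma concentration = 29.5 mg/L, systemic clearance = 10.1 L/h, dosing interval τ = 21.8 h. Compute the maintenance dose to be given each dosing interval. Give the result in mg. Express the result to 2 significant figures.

6500 mg

At steady state, Dose/τ = Css × CL.
Dose = Css × CL × τ = 29.5 × 10.10 × 21.8 = 6495 mg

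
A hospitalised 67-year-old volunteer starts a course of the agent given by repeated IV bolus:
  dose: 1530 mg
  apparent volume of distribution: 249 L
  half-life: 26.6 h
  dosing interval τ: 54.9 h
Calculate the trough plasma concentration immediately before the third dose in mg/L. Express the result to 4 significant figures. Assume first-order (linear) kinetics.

1.821 mg/L

C₀ per dose = Dose / Vd = 1530 / 249 = 6.145 mg/L
k = ln2 / t½ = 0.693147 / 26.6 = 0.02606 h⁻¹
Fraction remaining after one interval: r = e^(−kτ) = e^(−0.02606 × 54.9) = 0.2391
Before dose 3, 2 doses have been given (aged 1τ, 2τ).
C_trough = C₀ × (r + r²) = 6.145 × (0.2391 + 0.05717) = 1.821 mg/L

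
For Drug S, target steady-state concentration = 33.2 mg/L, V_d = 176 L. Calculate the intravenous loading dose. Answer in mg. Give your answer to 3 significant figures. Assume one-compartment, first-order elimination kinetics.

LD = Css × Vd = 33.2 × 176 = 5843 mg

5840 mg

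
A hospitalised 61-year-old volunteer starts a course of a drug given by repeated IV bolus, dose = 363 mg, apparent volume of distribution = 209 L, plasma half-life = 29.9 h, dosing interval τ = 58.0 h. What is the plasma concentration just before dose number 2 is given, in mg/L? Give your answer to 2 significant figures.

C₀ per dose = Dose / Vd = 363 / 209 = 1.737 mg/L
k = ln2 / t½ = 0.693147 / 29.9 = 0.02318 h⁻¹
Fraction remaining after one interval: r = e^(−kτ) = e^(−0.02318 × 58.0) = 0.2607
Before dose 2, 1 dose has been given (aged 1τ).
C_trough = C₀ × r = 1.737 × 0.2607 = 0.4528 mg/L

0.45 mg/L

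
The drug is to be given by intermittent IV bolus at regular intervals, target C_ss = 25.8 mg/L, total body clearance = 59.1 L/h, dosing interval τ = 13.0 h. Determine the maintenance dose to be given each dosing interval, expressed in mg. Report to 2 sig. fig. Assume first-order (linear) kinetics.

20000 mg

At steady state, Dose/τ = Css × CL.
Dose = Css × CL × τ = 25.8 × 59.10 × 13.0 = 19820 mg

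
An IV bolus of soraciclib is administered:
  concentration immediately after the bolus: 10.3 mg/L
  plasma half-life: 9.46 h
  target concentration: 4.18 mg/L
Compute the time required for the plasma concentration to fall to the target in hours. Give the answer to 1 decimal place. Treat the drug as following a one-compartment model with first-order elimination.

k = ln2 / t½ = 0.693147 / 9.46 = 0.07327 h⁻¹
t = ln(C₀ / C) / k = ln(10.30 / 4.18) / 0.07327
  = ln(2.464) / 0.07327 = 0.9018 / 0.07327 = 12.31 h

12.3 h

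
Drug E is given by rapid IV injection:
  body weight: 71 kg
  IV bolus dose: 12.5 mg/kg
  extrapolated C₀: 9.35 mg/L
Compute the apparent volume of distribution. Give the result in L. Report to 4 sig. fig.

94.92 L

Dose = 12.5 × 71 = 887.5 mg
Vd = Dose / C₀ = 887.5 / 9.35 = 94.92 L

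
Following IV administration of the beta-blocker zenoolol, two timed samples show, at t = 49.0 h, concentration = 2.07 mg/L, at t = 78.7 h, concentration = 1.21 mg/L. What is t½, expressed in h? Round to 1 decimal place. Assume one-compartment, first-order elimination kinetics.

k = ln(C₁/C₂) / (t₂ − t₁) = ln(2.07/1.21) / (78.7 − 49.0)
  = 0.5369 / 29.70 = 0.01808 h⁻¹
t½ = ln2 / k = 0.693147 / 0.01808 = 38.34 h

38.3 h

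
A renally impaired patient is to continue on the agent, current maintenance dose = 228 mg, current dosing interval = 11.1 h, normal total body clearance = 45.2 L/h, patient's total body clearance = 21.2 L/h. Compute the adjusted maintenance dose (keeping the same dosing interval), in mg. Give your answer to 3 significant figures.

To keep the same average steady-state level, dosing rate must scale with clearance.
CL ratio = 21.2 / 45.2 = 0.4690
New dose (same interval) = 228 × 0.4690 = 106.9 mg

107 mg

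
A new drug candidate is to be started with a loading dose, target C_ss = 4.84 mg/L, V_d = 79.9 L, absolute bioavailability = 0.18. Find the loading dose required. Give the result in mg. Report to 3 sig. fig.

2150 mg

LD = Css × Vd / F = 4.84 × 79.9 / 0.18 = 2148 mg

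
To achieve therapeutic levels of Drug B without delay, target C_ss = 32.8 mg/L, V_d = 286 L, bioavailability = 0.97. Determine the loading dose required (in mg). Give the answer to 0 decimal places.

LD = Css × Vd / F = 32.8 × 286 / 0.97 = 9671 mg

9671 mg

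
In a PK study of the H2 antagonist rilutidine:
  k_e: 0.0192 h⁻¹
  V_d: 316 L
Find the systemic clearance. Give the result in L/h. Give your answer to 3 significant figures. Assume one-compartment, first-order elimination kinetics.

6.07 L/h

CL = k × Vd = 0.0192 × 316 = 6.067 L/h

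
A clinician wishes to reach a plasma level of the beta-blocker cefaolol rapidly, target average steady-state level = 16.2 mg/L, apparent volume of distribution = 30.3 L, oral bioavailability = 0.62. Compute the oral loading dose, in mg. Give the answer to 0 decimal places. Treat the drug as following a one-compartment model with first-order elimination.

LD = Css × Vd / F = 16.2 × 30.3 / 0.62 = 791.7 mg

792 mg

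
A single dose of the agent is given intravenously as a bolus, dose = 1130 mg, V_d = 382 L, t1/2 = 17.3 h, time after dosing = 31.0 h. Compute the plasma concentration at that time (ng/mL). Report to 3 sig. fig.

C₀ = Dose / Vd = 1130 / 382 = 2.958 mg/L
k = ln2 / t½ = 0.693147 / 17.3 = 0.04007 h⁻¹
C = C₀ · e^(−k·t) = 2.958 × e^(−0.04007 × 31.0)
  = 2.958 × 0.2888 = 0.8543 mg/L
Convert: 0.8543 mg/L × 1000 = 854.3 ng/mL

854 ng/mL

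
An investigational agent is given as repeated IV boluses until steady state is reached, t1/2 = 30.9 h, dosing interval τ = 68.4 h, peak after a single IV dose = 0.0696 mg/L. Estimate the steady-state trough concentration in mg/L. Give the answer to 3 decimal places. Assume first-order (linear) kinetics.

k = ln2 / t½ = 0.693147 / 30.9 = 0.02243 h⁻¹
e^(−kτ) = e^(−0.02243 × 68.4) = 0.2156
Accumulation ratio R = 1 / (1 − e^(−kτ)) = 1 / (1 − 0.2156) = 1.275
Steady-state trough = C₀ × R × e^(−kτ) = 0.0696 × 1.275 × 0.2156 = 0.01913 mg/L

0.019 mg/L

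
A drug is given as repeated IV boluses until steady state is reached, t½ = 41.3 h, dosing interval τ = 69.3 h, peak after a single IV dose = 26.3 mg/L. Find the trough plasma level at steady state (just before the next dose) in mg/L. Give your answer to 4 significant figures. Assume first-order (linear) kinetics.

k = ln2 / t½ = 0.693147 / 41.3 = 0.01678 h⁻¹
e^(−kτ) = e^(−0.01678 × 69.3) = 0.3126
Accumulation ratio R = 1 / (1 − e^(−kτ)) = 1 / (1 − 0.3126) = 1.455
Steady-state trough = C₀ × R × e^(−kτ) = 26.3 × 1.455 × 0.3126 = 11.96 mg/L

11.96 mg/L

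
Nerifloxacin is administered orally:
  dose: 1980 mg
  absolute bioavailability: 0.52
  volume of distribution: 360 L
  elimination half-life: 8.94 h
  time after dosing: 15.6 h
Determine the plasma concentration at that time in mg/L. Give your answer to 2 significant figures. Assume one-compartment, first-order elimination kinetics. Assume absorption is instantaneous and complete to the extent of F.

Amount reaching circulation = F × Dose = 0.52 × 1980 = 1030 mg
C₀ = F·Dose / Vd = 1030 / 360 = 2.861 mg/L
k = ln2 / t½ = 0.693147 / 8.94 = 0.07753 h⁻¹
C = C₀ · e^(−k·t) = 2.861 × e^(−0.07753 × 15.6)
  = 2.861 × 0.2984 = 0.8537 mg/L

0.85 mg/L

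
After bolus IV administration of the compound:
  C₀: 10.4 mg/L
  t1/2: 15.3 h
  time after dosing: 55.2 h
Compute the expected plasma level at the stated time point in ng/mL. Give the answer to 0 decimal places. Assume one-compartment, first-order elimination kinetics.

k = ln2 / t½ = 0.693147 / 15.3 = 0.04530 h⁻¹
C = C₀ · e^(−k·t) = 10.40 × e^(−0.04530 × 55.2)
  = 10.40 × 0.08204 = 0.8532 mg/L
Convert: 0.8532 mg/L × 1000 = 853.2 ng/mL

853 ng/mL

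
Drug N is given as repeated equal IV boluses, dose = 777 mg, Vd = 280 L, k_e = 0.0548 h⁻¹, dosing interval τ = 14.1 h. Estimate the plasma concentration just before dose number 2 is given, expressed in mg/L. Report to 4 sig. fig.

C₀ per dose = Dose / Vd = 777 / 280 = 2.775 mg/L
Fraction remaining after one interval: r = e^(−kτ) = e^(−0.05480 × 14.1) = 0.4618
Before dose 2, 1 dose has been given (aged 1τ).
C_trough = C₀ × r = 2.775 × 0.4618 = 1.281 mg/L

1.281 mg/L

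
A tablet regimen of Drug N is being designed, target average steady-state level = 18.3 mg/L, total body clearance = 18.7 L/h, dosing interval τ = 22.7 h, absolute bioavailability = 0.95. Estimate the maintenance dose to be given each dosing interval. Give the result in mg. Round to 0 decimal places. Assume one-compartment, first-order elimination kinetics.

At steady state, F × (Dose/τ) = Css × CL.
Dose = Css × CL × τ / F = 18.3 × 18.70 × 22.7 / 0.95 = 8177 mg

8177 mg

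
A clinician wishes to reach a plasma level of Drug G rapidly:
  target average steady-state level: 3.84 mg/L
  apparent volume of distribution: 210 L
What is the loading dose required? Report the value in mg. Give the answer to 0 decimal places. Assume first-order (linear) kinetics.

806 mg

LD = Css × Vd = 3.84 × 210 = 806.4 mg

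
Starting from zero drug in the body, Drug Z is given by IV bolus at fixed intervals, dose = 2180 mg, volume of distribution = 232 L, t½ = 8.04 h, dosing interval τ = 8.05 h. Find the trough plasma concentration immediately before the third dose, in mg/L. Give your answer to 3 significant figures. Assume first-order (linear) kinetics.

7.04 mg/L

C₀ per dose = Dose / Vd = 2180 / 232 = 9.397 mg/L
k = ln2 / t½ = 0.693147 / 8.04 = 0.08621 h⁻¹
Fraction remaining after one interval: r = e^(−kτ) = e^(−0.08621 × 8.05) = 0.4996
Before dose 3, 2 doses have been given (aged 1τ, 2τ).
C_trough = C₀ × (r + r²) = 9.397 × (0.4996 + 0.2496) = 7.040 mg/L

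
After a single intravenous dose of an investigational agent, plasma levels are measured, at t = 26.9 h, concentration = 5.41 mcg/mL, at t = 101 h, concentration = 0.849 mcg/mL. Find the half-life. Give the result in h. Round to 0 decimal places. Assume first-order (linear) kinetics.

k = ln(C₁/C₂) / (t₂ − t₁) = ln(5.41/0.849) / (101 − 26.9)
  = 1.852 / 74.10 = 0.02499 h⁻¹
t½ = ln2 / k = 0.693147 / 0.02499 = 27.74 h

28 h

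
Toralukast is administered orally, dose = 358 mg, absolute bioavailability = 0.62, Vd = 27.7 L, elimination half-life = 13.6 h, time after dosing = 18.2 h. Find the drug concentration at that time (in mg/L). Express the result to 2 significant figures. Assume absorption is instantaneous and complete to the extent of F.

3.2 mg/L

Amount reaching circulation = F × Dose = 0.62 × 358.0 = 222.0 mg
C₀ = F·Dose / Vd = 222.0 / 27.7 = 8.014 mg/L
k = ln2 / t½ = 0.693147 / 13.6 = 0.05097 h⁻¹
C = C₀ · e^(−k·t) = 8.014 × e^(−0.05097 × 18.2)
  = 8.014 × 0.3955 = 3.170 mg/L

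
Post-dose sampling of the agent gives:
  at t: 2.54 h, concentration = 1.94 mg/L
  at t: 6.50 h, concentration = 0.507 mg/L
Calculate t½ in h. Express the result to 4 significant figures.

k = ln(C₁/C₂) / (t₂ − t₁) = ln(1.94/0.507) / (6.50 − 2.54)
  = 1.342 / 3.960 = 0.3389 h⁻¹
t½ = ln2 / k = 0.693147 / 0.3389 = 2.045 h

2.045 h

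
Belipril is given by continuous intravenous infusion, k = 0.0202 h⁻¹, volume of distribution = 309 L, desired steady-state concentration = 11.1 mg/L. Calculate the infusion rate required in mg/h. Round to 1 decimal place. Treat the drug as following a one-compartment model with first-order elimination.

CL = k × Vd = 0.02020 × 309 = 6.242 L/h
At steady state, infusion rate R₀ = Css × CL = 11.1 × 6.242 = 69.29 mg/h

69.3 mg/h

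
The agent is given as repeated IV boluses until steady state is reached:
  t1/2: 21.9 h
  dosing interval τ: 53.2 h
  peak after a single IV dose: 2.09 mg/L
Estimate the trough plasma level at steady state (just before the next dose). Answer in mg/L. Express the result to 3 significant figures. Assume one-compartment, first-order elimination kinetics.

0.477 mg/L

k = ln2 / t½ = 0.693147 / 21.9 = 0.03165 h⁻¹
e^(−kτ) = e^(−0.03165 × 53.2) = 0.1857
Accumulation ratio R = 1 / (1 − e^(−kτ)) = 1 / (1 − 0.1857) = 1.228
Steady-state trough = C₀ × R × e^(−kτ) = 2.09 × 1.228 × 0.1857 = 0.4766 mg/L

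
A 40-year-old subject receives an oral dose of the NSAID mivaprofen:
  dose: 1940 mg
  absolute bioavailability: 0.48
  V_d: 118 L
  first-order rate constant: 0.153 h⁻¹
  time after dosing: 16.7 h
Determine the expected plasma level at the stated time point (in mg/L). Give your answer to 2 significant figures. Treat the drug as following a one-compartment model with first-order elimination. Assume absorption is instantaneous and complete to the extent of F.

Amount reaching circulation = F × Dose = 0.48 × 1940 = 931.2 mg
C₀ = F·Dose / Vd = 931.2 / 118 = 7.892 mg/L
C = C₀ · e^(−k·t) = 7.892 × e^(−0.1530 × 16.7)
  = 7.892 × 0.07768 = 0.6131 mg/L

0.61 mg/L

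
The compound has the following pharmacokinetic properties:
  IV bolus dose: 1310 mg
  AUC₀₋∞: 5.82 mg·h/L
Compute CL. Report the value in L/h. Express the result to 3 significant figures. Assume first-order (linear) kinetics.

CL = Dose / AUC = 1310 / 5.82 = 225.1 L/h

225 L/h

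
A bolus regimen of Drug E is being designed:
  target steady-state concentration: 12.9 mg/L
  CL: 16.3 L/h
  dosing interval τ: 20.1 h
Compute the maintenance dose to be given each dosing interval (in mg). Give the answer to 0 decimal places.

4226 mg

At steady state, Dose/τ = Css × CL.
Dose = Css × CL × τ = 12.9 × 16.30 × 20.1 = 4226 mg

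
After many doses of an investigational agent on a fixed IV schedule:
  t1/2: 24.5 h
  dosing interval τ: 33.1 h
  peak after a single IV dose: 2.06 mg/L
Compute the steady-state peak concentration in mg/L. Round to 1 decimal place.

3.4 mg/L

k = ln2 / t½ = 0.693147 / 24.5 = 0.02829 h⁻¹
e^(−kτ) = e^(−0.02829 × 33.1) = 0.3920
Accumulation ratio R = 1 / (1 − e^(−kτ)) = 1 / (1 − 0.3920) = 1.645
Steady-state peak = C₀ × R = 2.06 × 1.645 = 3.389 mg/L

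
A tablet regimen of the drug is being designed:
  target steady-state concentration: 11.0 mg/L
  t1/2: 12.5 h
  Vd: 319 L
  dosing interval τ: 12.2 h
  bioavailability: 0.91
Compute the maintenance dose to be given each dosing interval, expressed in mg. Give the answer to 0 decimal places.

2609 mg

k = ln2 / t½ = 0.693147 / 12.5 = 0.05545 h⁻¹
CL = k × Vd = 0.05545 × 319 = 17.69 L/h
At steady state, F × (Dose/τ) = Css × CL.
Dose = Css × CL × τ / F = 11.0 × 17.69 × 12.2 / 0.91 = 2609 mg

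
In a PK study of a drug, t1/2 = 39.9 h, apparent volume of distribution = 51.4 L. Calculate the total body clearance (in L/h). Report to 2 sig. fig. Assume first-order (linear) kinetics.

k = ln2 / t½ = 0.693147 / 39.9 = 0.01737 h⁻¹
CL = k × Vd = 0.01737 × 51.4 = 0.8928 L/h

0.89 L/h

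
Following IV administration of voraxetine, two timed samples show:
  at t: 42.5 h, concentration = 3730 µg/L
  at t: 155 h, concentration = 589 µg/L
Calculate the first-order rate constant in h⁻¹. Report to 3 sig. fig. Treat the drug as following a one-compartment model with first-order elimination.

0.0164 h⁻¹

k = ln(C₁/C₂) / (t₂ − t₁) = ln(3730/589) / (155 − 42.5)
  = 1.846 / 112.5 = 0.01641 h⁻¹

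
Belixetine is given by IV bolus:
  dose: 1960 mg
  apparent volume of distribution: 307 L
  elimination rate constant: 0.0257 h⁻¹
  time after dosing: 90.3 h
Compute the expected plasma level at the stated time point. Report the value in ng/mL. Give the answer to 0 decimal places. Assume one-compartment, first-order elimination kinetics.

627 ng/mL

C₀ = Dose / Vd = 1960 / 307 = 6.384 mg/L
C = C₀ · e^(−k·t) = 6.384 × e^(−0.02570 × 90.3)
  = 6.384 × 0.09820 = 0.6269 mg/L
Convert: 0.6269 mg/L × 1000 = 626.9 ng/mL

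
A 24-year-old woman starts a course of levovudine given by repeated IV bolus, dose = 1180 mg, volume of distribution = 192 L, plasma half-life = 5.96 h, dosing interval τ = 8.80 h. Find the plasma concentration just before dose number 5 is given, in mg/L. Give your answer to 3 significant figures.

C₀ per dose = Dose / Vd = 1180 / 192 = 6.146 mg/L
k = ln2 / t½ = 0.693147 / 5.96 = 0.1163 h⁻¹
Fraction remaining after one interval: r = e^(−kτ) = e^(−0.1163 × 8.80) = 0.3594
Before dose 5, 4 doses have been given (aged 1τ, 2τ, 3τ, 4τ).
C_trough = C₀ × (r + r² + … + r^4) = C₀ × r(1−r^4)/(1−r)
        = 6.146 × 0.3594 × (1 − 0.01668) / (1 − 0.3594) = 3.391 mg/L

3.39 mg/L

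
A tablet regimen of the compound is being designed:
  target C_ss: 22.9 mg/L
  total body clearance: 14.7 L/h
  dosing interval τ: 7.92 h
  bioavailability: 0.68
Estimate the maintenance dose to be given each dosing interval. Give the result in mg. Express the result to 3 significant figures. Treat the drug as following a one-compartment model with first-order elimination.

3920 mg

At steady state, F × (Dose/τ) = Css × CL.
Dose = Css × CL × τ / F = 22.9 × 14.70 × 7.92 / 0.68 = 3921 mg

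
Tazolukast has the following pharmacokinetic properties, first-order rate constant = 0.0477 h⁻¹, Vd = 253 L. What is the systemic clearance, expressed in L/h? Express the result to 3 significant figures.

12.1 L/h

CL = k × Vd = 0.0477 × 253 = 12.07 L/h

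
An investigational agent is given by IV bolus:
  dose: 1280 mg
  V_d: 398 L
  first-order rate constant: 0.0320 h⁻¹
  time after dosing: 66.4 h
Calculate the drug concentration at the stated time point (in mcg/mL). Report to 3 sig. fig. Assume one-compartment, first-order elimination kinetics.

0.384 mcg/mL

C₀ = Dose / Vd = 1280 / 398 = 3.216 mg/L
C = C₀ · e^(−k·t) = 3.216 × e^(−0.03200 × 66.4)
  = 3.216 × 0.1195 = 0.3843 mg/L
(0.3843 mg/L = 0.3843 mcg/mL)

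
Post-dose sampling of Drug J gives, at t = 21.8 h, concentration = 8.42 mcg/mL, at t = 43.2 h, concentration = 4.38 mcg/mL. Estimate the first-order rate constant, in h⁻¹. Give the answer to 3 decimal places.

k = ln(C₁/C₂) / (t₂ − t₁) = ln(8.42/4.38) / (43.2 − 21.8)
  = 0.6536 / 21.40 = 0.03054 h⁻¹

0.031 h⁻¹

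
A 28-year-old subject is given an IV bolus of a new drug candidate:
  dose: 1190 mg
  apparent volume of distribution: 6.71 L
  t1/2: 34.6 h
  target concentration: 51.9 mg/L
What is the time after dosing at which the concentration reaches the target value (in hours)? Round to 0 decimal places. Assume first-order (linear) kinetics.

C₀ = Dose / Vd = 1190 / 6.71 = 177.3 mg/L
k = ln2 / t½ = 0.693147 / 34.6 = 0.02003 h⁻¹
t = ln(C₀ / C) / k = ln(177.3 / 51.9) / 0.02003
  = ln(3.416) / 0.02003 = 1.228 / 0.02003 = 61.31 h

61 h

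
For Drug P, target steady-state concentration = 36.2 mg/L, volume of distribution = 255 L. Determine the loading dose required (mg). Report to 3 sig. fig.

LD = Css × Vd = 36.2 × 255 = 9231 mg

9230 mg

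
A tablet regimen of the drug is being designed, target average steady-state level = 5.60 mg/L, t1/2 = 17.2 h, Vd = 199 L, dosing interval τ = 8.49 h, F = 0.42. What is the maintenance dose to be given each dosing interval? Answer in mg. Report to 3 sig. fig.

k = ln2 / t½ = 0.693147 / 17.2 = 0.04030 h⁻¹
CL = k × Vd = 0.04030 × 199 = 8.020 L/h
At steady state, F × (Dose/τ) = Css × CL.
Dose = Css × CL × τ / F = 5.60 × 8.020 × 8.49 / 0.42 = 907.9 mg

908 mg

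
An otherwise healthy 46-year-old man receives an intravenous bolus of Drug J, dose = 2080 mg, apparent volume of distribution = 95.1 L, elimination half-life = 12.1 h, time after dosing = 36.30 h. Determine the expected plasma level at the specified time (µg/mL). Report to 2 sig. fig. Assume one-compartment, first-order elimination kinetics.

2.7 µg/mL

C₀ = Dose / Vd = 2080 / 95.1 = 21.87 mg/L
k = ln2 / t½ = 0.693147 / 12.1 = 0.05728 h⁻¹
t / t½ = 36.30 / 12.1 = 3 half-lives
C = C₀ × (1/2)^3 = 21.87 × 0.1250 = 2.734 mg/L
(2.734 mg/L = 2.734 µg/mL)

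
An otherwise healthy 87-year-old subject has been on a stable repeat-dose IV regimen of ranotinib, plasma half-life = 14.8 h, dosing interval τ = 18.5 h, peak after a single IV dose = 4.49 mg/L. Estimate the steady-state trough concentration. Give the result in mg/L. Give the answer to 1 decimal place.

k = ln2 / t½ = 0.693147 / 14.8 = 0.04683 h⁻¹
e^(−kτ) = e^(−0.04683 × 18.5) = 0.4205
Accumulation ratio R = 1 / (1 − e^(−kτ)) = 1 / (1 − 0.4205) = 1.726
Steady-state trough = C₀ × R × e^(−kτ) = 4.49 × 1.726 × 0.4205 = 3.259 mg/L

3.3 mg/L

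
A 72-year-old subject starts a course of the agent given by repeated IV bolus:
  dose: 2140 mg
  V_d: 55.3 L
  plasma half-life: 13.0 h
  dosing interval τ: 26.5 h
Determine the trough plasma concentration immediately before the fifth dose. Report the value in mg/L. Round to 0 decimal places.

12 mg/L

C₀ per dose = Dose / Vd = 2140 / 55.3 = 38.70 mg/L
k = ln2 / t½ = 0.693147 / 13.0 = 0.05332 h⁻¹
Fraction remaining after one interval: r = e^(−kτ) = e^(−0.05332 × 26.5) = 0.2434
Before dose 5, 4 doses have been given (aged 1τ, 2τ, 3τ, 4τ).
C_trough = C₀ × (r + r² + … + r^4) = C₀ × r(1−r^4)/(1−r)
        = 38.70 × 0.2434 × (1 − 0.003510) / (1 − 0.2434) = 12.41 mg/L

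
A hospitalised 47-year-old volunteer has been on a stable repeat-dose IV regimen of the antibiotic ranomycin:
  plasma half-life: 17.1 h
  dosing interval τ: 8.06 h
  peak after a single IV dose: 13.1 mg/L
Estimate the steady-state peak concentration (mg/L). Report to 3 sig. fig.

k = ln2 / t½ = 0.693147 / 17.1 = 0.04053 h⁻¹
e^(−kτ) = e^(−0.04053 × 8.06) = 0.7213
Accumulation ratio R = 1 / (1 − e^(−kτ)) = 1 / (1 − 0.7213) = 3.588
Steady-state peak = C₀ × R = 13.1 × 3.588 = 47.00 mg/L

47.0 mg/L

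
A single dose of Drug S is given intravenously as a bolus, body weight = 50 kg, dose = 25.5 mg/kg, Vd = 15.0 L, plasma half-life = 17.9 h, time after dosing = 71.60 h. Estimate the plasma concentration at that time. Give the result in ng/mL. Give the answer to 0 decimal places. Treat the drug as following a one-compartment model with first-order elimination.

5313 ng/mL

Total dose = 25.5 × 50 = 1275 mg
C₀ = Dose / Vd = 1275 / 15.0 = 85.00 mg/L
k = ln2 / t½ = 0.693147 / 17.9 = 0.03872 h⁻¹
t / t½ = 71.60 / 17.9 = 4 half-lives
C = C₀ × (1/2)^4 = 85.00 × 0.06250 = 5.313 mg/L
Convert: 5.313 mg/L × 1000 = 5313 ng/mL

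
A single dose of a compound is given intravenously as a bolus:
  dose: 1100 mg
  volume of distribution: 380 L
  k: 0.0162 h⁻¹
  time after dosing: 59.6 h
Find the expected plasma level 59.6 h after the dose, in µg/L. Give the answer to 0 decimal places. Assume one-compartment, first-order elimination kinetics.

C₀ = Dose / Vd = 1100 / 380 = 2.895 mg/L
C = C₀ · e^(−k·t) = 2.895 × e^(−0.01620 × 59.6)
  = 2.895 × 0.3808 = 1.102 mg/L
Convert: 1.102 mg/L × 1000 = 1102 µg/L

1102 µg/L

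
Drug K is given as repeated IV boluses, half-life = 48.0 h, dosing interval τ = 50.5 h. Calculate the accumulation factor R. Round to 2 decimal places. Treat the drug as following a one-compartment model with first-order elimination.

k = ln2 / t½ = 0.693147 / 48.0 = 0.01444 h⁻¹
e^(−kτ) = e^(−0.01444 × 50.5) = 0.4823
Accumulation ratio R = 1 / (1 − e^(−kτ)) = 1 / (1 − 0.4823) = 1.932

1.93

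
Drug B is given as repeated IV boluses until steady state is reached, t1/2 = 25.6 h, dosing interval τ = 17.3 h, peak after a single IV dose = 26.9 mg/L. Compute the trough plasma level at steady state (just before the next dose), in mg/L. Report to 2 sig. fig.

45 mg/L

k = ln2 / t½ = 0.693147 / 25.6 = 0.02708 h⁻¹
e^(−kτ) = e^(−0.02708 × 17.3) = 0.6260
Accumulation ratio R = 1 / (1 − e^(−kτ)) = 1 / (1 − 0.6260) = 2.674
Steady-state trough = C₀ × R × e^(−kτ) = 26.9 × 2.674 × 0.6260 = 45.03 mg/L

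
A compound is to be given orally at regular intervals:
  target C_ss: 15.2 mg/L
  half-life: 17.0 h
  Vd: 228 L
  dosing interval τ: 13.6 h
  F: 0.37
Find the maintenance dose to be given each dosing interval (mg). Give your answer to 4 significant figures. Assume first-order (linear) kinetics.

5194 mg

k = ln2 / t½ = 0.693147 / 17.0 = 0.04077 h⁻¹
CL = k × Vd = 0.04077 × 228 = 9.296 L/h
At steady state, F × (Dose/τ) = Css × CL.
Dose = Css × CL × τ / F = 15.2 × 9.296 × 13.6 / 0.37 = 5194 mg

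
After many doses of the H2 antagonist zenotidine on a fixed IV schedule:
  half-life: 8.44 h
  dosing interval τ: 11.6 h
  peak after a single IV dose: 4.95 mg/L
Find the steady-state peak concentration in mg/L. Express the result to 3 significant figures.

k = ln2 / t½ = 0.693147 / 8.44 = 0.08213 h⁻¹
e^(−kτ) = e^(−0.08213 × 11.6) = 0.3857
Accumulation ratio R = 1 / (1 − e^(−kτ)) = 1 / (1 − 0.3857) = 1.628
Steady-state peak = C₀ × R = 4.95 × 1.628 = 8.059 mg/L

8.06 mg/L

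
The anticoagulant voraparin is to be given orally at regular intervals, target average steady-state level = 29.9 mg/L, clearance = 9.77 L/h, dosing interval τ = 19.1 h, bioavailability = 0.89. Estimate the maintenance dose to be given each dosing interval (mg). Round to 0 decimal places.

6269 mg

At steady state, F × (Dose/τ) = Css × CL.
Dose = Css × CL × τ / F = 29.9 × 9.770 × 19.1 / 0.89 = 6269 mg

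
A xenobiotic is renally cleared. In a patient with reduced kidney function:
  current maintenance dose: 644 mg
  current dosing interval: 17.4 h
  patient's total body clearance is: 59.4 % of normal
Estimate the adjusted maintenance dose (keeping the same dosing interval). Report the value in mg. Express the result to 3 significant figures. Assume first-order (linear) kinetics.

383 mg

To keep the same average steady-state level, dosing rate must scale with clearance.
CL ratio = 59.4 / 100 = 0.5940
New dose (same interval) = 644 × 0.5940 = 382.5 mg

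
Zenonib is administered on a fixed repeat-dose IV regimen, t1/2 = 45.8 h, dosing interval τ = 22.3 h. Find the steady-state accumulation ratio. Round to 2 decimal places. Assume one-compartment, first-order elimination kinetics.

k = ln2 / t½ = 0.693147 / 45.8 = 0.01513 h⁻¹
e^(−kτ) = e^(−0.01513 × 22.3) = 0.7136
Accumulation ratio R = 1 / (1 − e^(−kτ)) = 1 / (1 − 0.7136) = 3.492

3.49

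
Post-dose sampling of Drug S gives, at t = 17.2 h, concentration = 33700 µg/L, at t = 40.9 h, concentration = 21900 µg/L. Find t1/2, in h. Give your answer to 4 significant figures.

k = ln(C₁/C₂) / (t₂ − t₁) = ln(33700/21900) / (40.9 − 17.2)
  = 0.4310 / 23.70 = 0.01819 h⁻¹
t½ = ln2 / k = 0.693147 / 0.01819 = 38.11 h

38.11 h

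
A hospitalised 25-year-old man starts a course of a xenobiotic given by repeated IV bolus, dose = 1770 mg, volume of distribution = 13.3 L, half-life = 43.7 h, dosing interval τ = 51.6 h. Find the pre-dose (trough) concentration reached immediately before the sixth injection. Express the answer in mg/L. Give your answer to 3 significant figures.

103 mg/L

C₀ per dose = Dose / Vd = 1770 / 13.3 = 133.1 mg/L
k = ln2 / t½ = 0.693147 / 43.7 = 0.01586 h⁻¹
Fraction remaining after one interval: r = e^(−kτ) = e^(−0.01586 × 51.6) = 0.4411
Before dose 6, 5 doses have been given (aged 1τ, 2τ, 3τ, 4τ, 5τ).
C_trough = C₀ × (r + r² + … + r^5) = C₀ × r(1−r^5)/(1−r)
        = 133.1 × 0.4411 × (1 − 0.01670) / (1 − 0.4411) = 103.3 mg/L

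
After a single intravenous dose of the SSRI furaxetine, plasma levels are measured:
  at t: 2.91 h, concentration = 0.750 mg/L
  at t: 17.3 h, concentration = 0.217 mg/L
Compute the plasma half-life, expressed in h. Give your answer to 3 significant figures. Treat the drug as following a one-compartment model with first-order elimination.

8.04 h

k = ln(C₁/C₂) / (t₂ − t₁) = ln(0.750/0.217) / (17.3 − 2.91)
  = 1.240 / 14.39 = 0.08617 h⁻¹
t½ = ln2 / k = 0.693147 / 0.08617 = 8.044 h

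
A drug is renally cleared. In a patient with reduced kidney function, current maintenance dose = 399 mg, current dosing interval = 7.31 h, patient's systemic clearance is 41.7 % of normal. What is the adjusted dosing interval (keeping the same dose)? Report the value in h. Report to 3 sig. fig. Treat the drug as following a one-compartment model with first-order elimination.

17.5 h

To keep the same average steady-state level, dosing rate must scale with clearance.
CL ratio = 41.7 / 100 = 0.4170
New interval (same dose) = 7.31 / 0.4170 = 17.53 h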